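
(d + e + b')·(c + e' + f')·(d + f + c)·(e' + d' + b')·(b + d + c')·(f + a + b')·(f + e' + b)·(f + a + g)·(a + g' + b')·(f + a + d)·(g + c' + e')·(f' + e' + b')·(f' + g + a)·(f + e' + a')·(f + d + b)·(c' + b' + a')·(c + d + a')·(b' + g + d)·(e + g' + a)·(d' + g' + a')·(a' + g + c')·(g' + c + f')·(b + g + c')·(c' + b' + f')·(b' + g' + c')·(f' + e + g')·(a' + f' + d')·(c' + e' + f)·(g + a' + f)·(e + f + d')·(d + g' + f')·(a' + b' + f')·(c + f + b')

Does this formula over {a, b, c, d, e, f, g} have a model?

Satisfiable

Case d = 1:
Case e = 1:
From the singleton clause (b'), b = 0.
From the singleton clause (f), f = 1.
From the singleton clause (c), c = 1.
From the singleton clause (g), g = 1.
From the singleton clause (a'), a = 0.
All clauses are satisfied.
A satisfying assignment: a=0, b=0, c=1, d=1, e=1, f=1, g=1.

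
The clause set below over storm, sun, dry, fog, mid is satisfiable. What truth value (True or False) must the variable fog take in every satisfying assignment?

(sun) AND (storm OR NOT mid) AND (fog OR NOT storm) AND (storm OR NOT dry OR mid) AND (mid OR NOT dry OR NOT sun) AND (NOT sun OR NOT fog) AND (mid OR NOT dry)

Suppose fog = true.
(sun) alone gives sun = true.
But (NOT sun) is also a unit clause — contradiction.
So every satisfying assignment has fog = False.

False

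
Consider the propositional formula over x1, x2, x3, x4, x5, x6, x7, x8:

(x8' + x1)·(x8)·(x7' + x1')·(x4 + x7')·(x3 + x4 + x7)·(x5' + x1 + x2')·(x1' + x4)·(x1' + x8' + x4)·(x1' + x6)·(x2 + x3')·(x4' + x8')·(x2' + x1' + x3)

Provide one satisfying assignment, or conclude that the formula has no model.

UNSATISFIABLE

(x8) alone gives x8 = 1.
(x1) alone gives x1 = 1.
(x7') alone gives x7 = 0.
(x4) alone gives x4 = 1.
Now (x4') is unsatisfied and unit — conflict.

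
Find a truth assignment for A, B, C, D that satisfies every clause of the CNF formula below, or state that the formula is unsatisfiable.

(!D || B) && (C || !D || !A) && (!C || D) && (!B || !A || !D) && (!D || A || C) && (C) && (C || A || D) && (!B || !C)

UNSATISFIABLE

Unit clause (C) forces C = true.
Unit clause (D) forces D = true.
Unit clause (B) forces B = true.
But (!B) is also a unit clause — contradiction.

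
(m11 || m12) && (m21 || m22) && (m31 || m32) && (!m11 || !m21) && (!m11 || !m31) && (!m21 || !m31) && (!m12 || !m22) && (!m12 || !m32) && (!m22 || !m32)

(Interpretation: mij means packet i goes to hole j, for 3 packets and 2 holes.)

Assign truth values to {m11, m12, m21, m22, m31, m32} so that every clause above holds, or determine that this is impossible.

UNSATISFIABLE

Suppose m11 = true.
Unit clause (!m21) forces m21 = false.
Unit clause (m22) forces m22 = true.
Unit clause (!m31) forces m31 = false.
Unit clause (m32) forces m32 = true.
Now (!m32) is unsatisfied and unit — conflict.
That branch fails; take m11 = false instead.
Unit clause (m12) forces m12 = true.
Unit clause (!m22) forces m22 = false.
Unit clause (m21) forces m21 = true.
Unit clause (!m31) forces m31 = false.
Unit clause (m32) forces m32 = true.
Now (!m32) is unsatisfied and unit — conflict.
Neither m11 = true nor m11 = false works.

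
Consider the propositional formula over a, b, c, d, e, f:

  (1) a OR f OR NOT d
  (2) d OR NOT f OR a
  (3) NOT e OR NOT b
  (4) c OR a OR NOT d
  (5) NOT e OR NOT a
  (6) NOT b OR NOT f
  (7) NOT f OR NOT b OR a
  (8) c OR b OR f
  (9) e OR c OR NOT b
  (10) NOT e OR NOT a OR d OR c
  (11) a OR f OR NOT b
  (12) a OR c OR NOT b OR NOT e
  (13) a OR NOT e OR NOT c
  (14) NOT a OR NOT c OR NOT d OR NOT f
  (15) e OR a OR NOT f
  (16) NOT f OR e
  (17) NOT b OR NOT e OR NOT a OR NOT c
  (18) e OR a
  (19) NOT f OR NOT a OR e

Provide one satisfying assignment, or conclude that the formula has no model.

Try e = false.
(NOT f) alone gives f = false.
(a) alone gives a = true.
Try c = true.
Every clause is now satisfied; b, d are unconstrained.

a=true,  b=false,  c=true,  d=false,  e=false,  f=false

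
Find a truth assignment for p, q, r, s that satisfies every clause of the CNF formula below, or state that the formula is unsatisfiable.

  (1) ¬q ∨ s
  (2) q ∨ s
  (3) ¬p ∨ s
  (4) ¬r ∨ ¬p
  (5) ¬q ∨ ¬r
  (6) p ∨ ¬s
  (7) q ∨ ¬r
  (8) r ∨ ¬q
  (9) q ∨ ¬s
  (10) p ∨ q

UNSATISFIABLE

Suppose q = False.
Unit clause (s) forces s = True.
That conflicts with the unit clause (¬s).
Backtrack on q: now try q = True.
Unit clause (s) forces s = True.
Unit clause (¬r) forces r = False.
That conflicts with the unit clause (r).
Either choice for q ends in contradiction.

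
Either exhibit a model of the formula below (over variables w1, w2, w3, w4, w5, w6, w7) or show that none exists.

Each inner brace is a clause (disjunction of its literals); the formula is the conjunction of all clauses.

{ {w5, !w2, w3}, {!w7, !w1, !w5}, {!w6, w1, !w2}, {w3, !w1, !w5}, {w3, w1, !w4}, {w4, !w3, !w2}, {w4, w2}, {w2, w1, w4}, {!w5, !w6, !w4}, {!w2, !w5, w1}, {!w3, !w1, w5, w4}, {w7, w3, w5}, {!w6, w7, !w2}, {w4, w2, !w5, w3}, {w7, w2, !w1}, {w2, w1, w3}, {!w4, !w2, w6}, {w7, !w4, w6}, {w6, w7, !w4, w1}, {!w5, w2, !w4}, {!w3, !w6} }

Branch on w4: set w4 = true.
Branch on w3: set w3 = false.
From the singleton clause (w1), w1 = true.
From the singleton clause (!w5), w5 = false.
From the singleton clause (!w2), w2 = false.
From the singleton clause (w7), w7 = true.
All clauses hold; w6 can take either value.

w1=true,  w2=false,  w3=false,  w4=true,  w5=false,  w6=false,  w7=true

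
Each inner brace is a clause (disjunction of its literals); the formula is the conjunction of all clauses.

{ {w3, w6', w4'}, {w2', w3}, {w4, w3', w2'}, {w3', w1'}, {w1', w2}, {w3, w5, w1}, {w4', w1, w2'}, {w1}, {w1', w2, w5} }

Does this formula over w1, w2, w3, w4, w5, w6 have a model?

No, unsatisfiable

The clause (w1) is unit, so w1 = 1.
The clause (w3') is unit, so w3 = 0.
The clause (w2') is unit, so w2 = 0.
That conflicts with the unit clause (w2).
No assignment satisfies every clause.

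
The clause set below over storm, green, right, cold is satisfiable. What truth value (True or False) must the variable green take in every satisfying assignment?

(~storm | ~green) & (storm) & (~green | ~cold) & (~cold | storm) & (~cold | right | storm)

Suppose green = 1.
(~storm) alone gives storm = 0.
That conflicts with the unit clause (storm).
So every satisfying assignment has green = False.

False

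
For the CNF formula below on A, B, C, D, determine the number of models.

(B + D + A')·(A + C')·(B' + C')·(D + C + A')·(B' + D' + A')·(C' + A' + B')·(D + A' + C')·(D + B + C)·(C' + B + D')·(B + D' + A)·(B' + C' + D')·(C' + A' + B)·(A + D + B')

There are 2^4 = 16 truth assignments over (A, B, C, D).
Check each against the 13 clauses (columns in the order A, B, C, D):
  F F F F  ✗ fails (D + B + C)
  F F F T  ✗ fails (B + D' + A)
  F F T F  ✗ fails (A + C')
  F F T T  ✗ fails (A + C')
  F T F F  ✗ fails (A + D + B')
  F T F T  ✓ satisfies all
  F T T F  ✗ fails (A + C')
  F T T T  ✗ fails (A + C')
  T F F F  ✗ fails (B + D + A')
  T F F T  ✓ satisfies all
  T F T F  ✗ fails (B + D + A')
  T F T T  ✗ fails (C' + B + D')
  T T F F  ✗ fails (D + C + A')
  T T F T  ✗ fails (B' + D' + A')
  T T T F  ✗ fails (B' + C')
  T T T T  ✗ fails (B' + C')
2 of the 16 rows are models.

2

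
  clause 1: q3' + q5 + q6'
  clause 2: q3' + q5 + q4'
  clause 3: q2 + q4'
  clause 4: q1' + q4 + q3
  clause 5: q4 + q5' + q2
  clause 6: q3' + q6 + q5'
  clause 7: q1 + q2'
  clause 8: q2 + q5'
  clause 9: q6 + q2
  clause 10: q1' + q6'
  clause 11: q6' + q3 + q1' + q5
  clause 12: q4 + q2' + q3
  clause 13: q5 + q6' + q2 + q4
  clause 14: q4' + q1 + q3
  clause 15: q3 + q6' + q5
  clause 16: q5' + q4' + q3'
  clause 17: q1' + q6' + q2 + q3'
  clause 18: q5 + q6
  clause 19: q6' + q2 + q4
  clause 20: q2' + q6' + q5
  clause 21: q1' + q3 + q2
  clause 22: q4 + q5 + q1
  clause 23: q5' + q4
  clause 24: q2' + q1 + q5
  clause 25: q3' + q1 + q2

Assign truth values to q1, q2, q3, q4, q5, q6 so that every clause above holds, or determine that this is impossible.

q1 ↦ 1, q2 ↦ 1, q3 ↦ 0, q4 ↦ 1, q5 ↦ 1, q6 ↦ 0

Branch on q2: set q2 = 1.
The clause (q1) is unit, so q1 = 1.
The clause (q6') is unit, so q6 = 0.
The clause (q5) is unit, so q5 = 1.
The clause (q3') is unit, so q3 = 0.
The clause (q4) is unit, so q4 = 1.
This assignment satisfies each clause.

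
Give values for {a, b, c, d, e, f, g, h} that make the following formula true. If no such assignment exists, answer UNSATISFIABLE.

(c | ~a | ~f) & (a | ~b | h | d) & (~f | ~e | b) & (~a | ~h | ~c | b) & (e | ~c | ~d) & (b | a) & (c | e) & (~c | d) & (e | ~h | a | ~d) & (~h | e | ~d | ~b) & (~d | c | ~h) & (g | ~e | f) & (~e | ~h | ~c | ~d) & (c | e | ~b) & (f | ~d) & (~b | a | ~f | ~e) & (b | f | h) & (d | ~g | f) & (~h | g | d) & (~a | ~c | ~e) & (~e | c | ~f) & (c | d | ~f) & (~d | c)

UNSATISFIABLE

Branch on b: set b = 1.
Branch on c: set c = 1.
Unit clause (d) forces d = 1.
Unit clause (e) forces e = 1.
Unit clause (~h) forces h = 0.
Unit clause (f) forces f = 1.
Unit clause (a) forces a = 1.
Now (~a) is unsatisfied and unit — conflict.
That branch fails; take c = 0 instead.
Unit clause (e) forces e = 1.
Unit clause (~f) forces f = 0.
Unit clause (g) forces g = 1.
Unit clause (~d) forces d = 0.
Now (d) is unsatisfied and unit — conflict.
Either choice for c ends in contradiction.
That branch fails; take b = 0 instead.
Unit clause (a) forces a = 1.
Branch on c: set c = 1.
Unit clause (~h) forces h = 0.
Unit clause (d) forces d = 1.
Unit clause (e) forces e = 1.
Now (~e) is unsatisfied and unit — conflict.
That branch fails; take c = 0 instead.
Unit clause (~f) forces f = 0.
Unit clause (e) forces e = 1.
Unit clause (g) forces g = 1.
Unit clause (~d) forces d = 0.
Now (d) is unsatisfied and unit — conflict.
Either choice for c ends in contradiction.
Either choice for b ends in contradiction.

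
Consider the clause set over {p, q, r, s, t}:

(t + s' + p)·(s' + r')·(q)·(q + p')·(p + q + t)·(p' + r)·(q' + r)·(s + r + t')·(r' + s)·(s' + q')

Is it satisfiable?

Unit clause (q) forces q = 1.
Unit clause (r) forces r = 1.
Unit clause (s') forces s = 0.
Now (s) is unsatisfied and unit — conflict.
No assignment satisfies every clause.

No, unsatisfiable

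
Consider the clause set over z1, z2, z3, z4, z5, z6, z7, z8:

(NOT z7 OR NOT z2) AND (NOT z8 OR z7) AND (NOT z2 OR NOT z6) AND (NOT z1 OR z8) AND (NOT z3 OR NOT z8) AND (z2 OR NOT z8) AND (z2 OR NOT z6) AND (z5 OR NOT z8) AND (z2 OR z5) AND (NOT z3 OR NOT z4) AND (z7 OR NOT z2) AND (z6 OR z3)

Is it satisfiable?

Yes, satisfiable

Case z7 = false:
(NOT z8) alone gives z8 = false.
(NOT z1) alone gives z1 = false.
(NOT z2) alone gives z2 = false.
(NOT z6) alone gives z6 = false.
(z5) alone gives z5 = true.
(z3) alone gives z3 = true.
(NOT z4) alone gives z4 = false.
All clauses are satisfied.
A satisfying assignment: z1: false; z2: false; z3: true; z4: false; z5: true; z6: false; z7: false; z8: false.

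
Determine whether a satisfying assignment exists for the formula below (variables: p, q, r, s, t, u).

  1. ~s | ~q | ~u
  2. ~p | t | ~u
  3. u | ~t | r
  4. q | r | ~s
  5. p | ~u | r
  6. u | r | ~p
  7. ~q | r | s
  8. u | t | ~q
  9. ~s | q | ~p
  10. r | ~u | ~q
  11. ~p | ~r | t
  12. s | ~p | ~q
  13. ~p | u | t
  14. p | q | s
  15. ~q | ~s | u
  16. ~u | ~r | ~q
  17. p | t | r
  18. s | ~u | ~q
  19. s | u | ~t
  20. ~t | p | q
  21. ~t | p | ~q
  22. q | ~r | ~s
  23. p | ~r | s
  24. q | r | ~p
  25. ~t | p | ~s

Branch on s: set s = 0.
Branch on q: set q = 0.
The clause (p) is unit, so p = 1.
The clause (r) is unit, so r = 1.
The clause (t) is unit, so t = 1.
The clause (u) is unit, so u = 1.
Every clause now holds.
A satisfying assignment: p ↦ 1; q ↦ 0; r ↦ 1; s ↦ 0; t ↦ 1; u ↦ 1.

Yes, satisfiable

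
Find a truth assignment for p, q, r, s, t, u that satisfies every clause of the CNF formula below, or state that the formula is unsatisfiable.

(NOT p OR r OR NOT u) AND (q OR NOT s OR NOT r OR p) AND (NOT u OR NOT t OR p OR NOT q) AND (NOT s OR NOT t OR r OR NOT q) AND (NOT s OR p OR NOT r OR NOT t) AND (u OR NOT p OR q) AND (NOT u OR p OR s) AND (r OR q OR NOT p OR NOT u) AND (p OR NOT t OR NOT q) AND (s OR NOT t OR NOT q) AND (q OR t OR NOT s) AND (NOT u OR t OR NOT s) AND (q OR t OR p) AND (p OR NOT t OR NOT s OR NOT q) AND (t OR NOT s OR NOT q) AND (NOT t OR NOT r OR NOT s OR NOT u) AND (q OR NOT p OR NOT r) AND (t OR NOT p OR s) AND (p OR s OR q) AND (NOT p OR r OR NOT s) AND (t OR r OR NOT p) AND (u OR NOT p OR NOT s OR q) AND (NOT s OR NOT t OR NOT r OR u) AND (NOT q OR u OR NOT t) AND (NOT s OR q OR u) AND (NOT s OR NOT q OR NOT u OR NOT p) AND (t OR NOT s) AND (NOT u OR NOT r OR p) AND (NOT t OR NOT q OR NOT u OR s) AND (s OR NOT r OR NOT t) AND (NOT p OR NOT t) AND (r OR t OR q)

Suppose t = false.
Unit clause (NOT s) forces s = false.
Unit clause (NOT p) forces p = false.
Unit clause (NOT u) forces u = false.
Unit clause (q) forces q = true.
All clauses hold; r can take either value.

p ↦ false, q ↦ true, r ↦ true, s ↦ false, t ↦ false, u ↦ false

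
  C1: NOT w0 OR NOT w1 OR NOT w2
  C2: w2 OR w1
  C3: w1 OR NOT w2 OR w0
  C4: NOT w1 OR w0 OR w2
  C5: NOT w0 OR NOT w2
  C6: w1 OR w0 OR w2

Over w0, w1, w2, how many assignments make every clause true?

There are 2^3 = 8 truth assignments over (w0, w1, w2).
Check each against the 6 clauses (columns in the order w0, w1, w2):
  F F F  ✗ fails (w2 OR w1)
  F F T  ✗ fails (w1 OR NOT w2 OR w0)
  F T F  ✗ fails (NOT w1 OR w0 OR w2)
  F T T  ✓ satisfies all
  T F F  ✗ fails (w2 OR w1)
  T F T  ✗ fails (NOT w0 OR NOT w2)
  T T F  ✓ satisfies all
  T T T  ✗ fails (NOT w0 OR NOT w1 OR NOT w2)
2 of the 8 rows are models.

2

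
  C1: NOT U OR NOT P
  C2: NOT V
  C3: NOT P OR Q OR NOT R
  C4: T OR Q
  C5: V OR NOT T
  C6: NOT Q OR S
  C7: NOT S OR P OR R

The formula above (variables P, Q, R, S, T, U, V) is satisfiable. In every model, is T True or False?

False

Suppose T = true.
Unit clause (NOT V) forces V = false.
That conflicts with the unit clause (V).
So every satisfying assignment has T = False.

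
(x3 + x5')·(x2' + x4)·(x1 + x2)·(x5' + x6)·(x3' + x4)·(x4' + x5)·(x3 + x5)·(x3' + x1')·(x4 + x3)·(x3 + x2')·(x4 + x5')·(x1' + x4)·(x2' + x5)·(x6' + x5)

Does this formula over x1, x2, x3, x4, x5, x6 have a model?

Satisfiable

Case x3 = 1:
Unit clause (x4) forces x4 = 1.
Unit clause (x5) forces x5 = 1.
Unit clause (x6) forces x6 = 1.
Unit clause (x1') forces x1 = 0.
Unit clause (x2) forces x2 = 1.
All clauses are satisfied.
A satisfying assignment: x1=0; x2=1; x3=1; x4=1; x5=1; x6=1.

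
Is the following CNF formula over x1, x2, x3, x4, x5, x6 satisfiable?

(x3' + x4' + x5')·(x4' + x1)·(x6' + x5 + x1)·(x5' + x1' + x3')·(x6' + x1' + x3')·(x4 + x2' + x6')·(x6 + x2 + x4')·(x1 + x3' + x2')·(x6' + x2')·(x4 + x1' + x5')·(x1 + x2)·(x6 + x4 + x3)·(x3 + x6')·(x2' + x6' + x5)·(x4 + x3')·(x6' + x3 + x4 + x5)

Yes, satisfiable

Try x4 = 1.
The clause (x1) is unit, so x1 = 1.
Try x3 = 0.
The clause (x6') is unit, so x6 = 0.
The clause (x2) is unit, so x2 = 1.
Every clause is now satisfied; x5 is unconstrained.
A satisfying assignment: x1 ↦ 1,  x2 ↦ 1,  x3 ↦ 0,  x4 ↦ 1,  x5 ↦ 0,  x6 ↦ 0.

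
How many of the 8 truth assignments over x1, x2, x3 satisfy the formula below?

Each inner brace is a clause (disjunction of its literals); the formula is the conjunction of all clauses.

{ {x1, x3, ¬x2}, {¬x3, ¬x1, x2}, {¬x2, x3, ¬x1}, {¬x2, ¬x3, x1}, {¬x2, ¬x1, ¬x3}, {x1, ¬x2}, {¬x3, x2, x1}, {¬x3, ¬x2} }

2

There are 2^3 = 8 truth assignments over (x1, x2, x3).
Check each against the 8 clauses (columns in the order x1, x2, x3):
  F F F  ✓ satisfies all
  F F T  ✗ fails (¬x3 ∨ x2 ∨ x1)
  F T F  ✗ fails (x1 ∨ x3 ∨ ¬x2)
  F T T  ✗ fails (¬x2 ∨ ¬x3 ∨ x1)
  T F F  ✓ satisfies all
  T F T  ✗ fails (¬x3 ∨ ¬x1 ∨ x2)
  T T F  ✗ fails (¬x2 ∨ x3 ∨ ¬x1)
  T T T  ✗ fails (¬x2 ∨ ¬x1 ∨ ¬x3)
2 of the 8 rows are models.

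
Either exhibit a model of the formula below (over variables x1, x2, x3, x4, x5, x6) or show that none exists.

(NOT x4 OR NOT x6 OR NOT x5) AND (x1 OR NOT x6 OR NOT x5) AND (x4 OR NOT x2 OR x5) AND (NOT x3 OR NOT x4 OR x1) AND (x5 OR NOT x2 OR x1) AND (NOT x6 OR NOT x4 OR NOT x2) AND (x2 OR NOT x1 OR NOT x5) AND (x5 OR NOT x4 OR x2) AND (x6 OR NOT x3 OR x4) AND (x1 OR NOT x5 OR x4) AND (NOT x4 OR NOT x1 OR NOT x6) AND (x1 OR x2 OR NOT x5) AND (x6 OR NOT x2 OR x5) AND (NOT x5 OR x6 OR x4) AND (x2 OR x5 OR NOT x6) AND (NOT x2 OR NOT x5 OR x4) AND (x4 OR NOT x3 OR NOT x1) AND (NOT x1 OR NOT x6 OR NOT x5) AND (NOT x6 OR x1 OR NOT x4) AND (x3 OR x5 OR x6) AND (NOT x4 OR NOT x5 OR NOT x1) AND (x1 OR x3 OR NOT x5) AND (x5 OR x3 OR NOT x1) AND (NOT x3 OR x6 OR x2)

UNSATISFIABLE

Branch on x4: set x4 = false.
Branch on x2: set x2 = false.
Branch on x1: set x1 = false.
(NOT x5) alone gives x5 = false.
(NOT x6) alone gives x6 = false.
(NOT x3) alone gives x3 = false.
But (x3) is also a unit clause — contradiction.
Backtrack on x1: now try x1 = true.
(NOT x5) alone gives x5 = false.
(NOT x6) alone gives x6 = false.
(NOT x3) alone gives x3 = false.
But (x3) is also a unit clause — contradiction.
Neither x1 = true nor x1 = false works.
Backtrack on x2: now try x2 = true.
(x5) alone gives x5 = true.
But (NOT x5) is also a unit clause — contradiction.
Neither x2 = true nor x2 = false works.
Backtrack on x4: now try x4 = true.
Branch on x6: set x6 = false.
Branch on x3: set x3 = false.
(x5) alone gives x5 = true.
(NOT x1) alone gives x1 = false.
But (x1) is also a unit clause — contradiction.
Backtrack on x3: now try x3 = true.
(x1) alone gives x1 = true.
(NOT x5) alone gives x5 = false.
(x2) alone gives x2 = true.
But (NOT x2) is also a unit clause — contradiction.
Neither x3 = true nor x3 = false works.
Backtrack on x6: now try x6 = true.
(NOT x5) alone gives x5 = false.
(NOT x2) alone gives x2 = false.
But (x2) is also a unit clause — contradiction.
Neither x6 = true nor x6 = false works.
Neither x4 = true nor x4 = false works.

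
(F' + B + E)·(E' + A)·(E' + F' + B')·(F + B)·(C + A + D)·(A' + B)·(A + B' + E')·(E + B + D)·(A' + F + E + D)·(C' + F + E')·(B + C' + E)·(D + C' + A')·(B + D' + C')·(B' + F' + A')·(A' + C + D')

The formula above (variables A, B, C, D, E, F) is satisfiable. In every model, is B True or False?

Suppose B = 0.
The clause (F) is unit, so F = 1.
The clause (E) is unit, so E = 1.
The clause (A) is unit, so A = 1.
But (A') is also a unit clause — contradiction.
So every satisfying assignment has B = True.

True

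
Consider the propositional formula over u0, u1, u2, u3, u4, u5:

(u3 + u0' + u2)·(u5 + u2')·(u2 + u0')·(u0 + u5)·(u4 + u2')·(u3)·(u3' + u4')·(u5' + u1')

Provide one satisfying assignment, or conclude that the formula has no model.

Unit clause (u3) forces u3 = 1.
Unit clause (u4') forces u4 = 0.
Unit clause (u2') forces u2 = 0.
Unit clause (u0') forces u0 = 0.
Unit clause (u5) forces u5 = 1.
Unit clause (u1') forces u1 = 0.
All clauses are satisfied.

u0: 0; u1: 0; u2: 0; u3: 1; u4: 0; u5: 1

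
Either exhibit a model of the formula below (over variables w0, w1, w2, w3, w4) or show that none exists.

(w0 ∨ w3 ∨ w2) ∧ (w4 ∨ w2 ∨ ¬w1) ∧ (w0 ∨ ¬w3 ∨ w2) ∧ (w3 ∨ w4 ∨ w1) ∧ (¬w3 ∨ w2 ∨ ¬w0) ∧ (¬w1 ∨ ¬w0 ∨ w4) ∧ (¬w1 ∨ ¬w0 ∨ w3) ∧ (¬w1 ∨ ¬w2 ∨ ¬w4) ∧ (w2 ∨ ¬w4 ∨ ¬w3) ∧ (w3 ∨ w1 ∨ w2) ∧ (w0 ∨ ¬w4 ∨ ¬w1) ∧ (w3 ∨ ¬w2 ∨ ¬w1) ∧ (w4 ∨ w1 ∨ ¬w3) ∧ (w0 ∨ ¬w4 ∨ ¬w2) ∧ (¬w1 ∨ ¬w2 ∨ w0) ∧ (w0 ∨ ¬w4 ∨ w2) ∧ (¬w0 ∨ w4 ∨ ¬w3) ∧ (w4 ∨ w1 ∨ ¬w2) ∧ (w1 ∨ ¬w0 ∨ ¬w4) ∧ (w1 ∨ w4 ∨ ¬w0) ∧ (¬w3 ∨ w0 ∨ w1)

Try w0 = True.
Try w3 = False.
Unit clause (¬w1) forces w1 = False.
Unit clause (w4) forces w4 = True.
But (¬w4) is also a unit clause — contradiction.
Undo w3 and try w3 = True.
Unit clause (w2) forces w2 = True.
Unit clause (w4) forces w4 = True.
Unit clause (¬w1) forces w1 = False.
But (w1) is also a unit clause — contradiction.
Neither w3 = True nor w3 = False works.
Undo w0 and try w0 = False.
Try w3 = True.
Unit clause (w2) forces w2 = True.
Unit clause (¬w4) forces w4 = False.
Unit clause (w1) forces w1 = True.
But (¬w1) is also a unit clause — contradiction.
Undo w3 and try w3 = False.
Unit clause (w2) forces w2 = True.
Unit clause (¬w1) forces w1 = False.
Unit clause (w4) forces w4 = True.
But (¬w4) is also a unit clause — contradiction.
Neither w3 = True nor w3 = False works.
Neither w0 = True nor w0 = False works.

UNSATISFIABLE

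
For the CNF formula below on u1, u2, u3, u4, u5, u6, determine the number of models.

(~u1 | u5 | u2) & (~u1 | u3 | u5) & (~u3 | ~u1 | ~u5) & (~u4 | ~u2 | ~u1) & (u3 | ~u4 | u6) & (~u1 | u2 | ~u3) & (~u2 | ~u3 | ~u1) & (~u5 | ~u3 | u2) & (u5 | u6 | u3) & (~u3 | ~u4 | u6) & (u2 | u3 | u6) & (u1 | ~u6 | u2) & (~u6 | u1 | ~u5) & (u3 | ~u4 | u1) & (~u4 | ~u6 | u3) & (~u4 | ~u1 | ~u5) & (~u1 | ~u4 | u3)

10

There are 2^6 = 64 truth assignments over (u1, u2, u3, u4, u5, u6).
Split on u1. With u1 = 1, the clauses containing u1 are satisfied and ~u1 drops from the rest; 3 of the 2^5 = 32 assignments to the other variables satisfy what remains.
With u1 = 0, by the same count on the reduced clause set, 7 assignments work.
Total: 3 + 7 = 10.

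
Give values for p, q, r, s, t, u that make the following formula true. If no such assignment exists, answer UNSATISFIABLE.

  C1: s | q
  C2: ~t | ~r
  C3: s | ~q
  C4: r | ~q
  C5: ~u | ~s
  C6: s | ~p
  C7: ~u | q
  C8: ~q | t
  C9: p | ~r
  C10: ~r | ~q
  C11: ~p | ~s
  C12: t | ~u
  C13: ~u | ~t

Case s = 1:
The clause (~u) is unit, so u = 0.
The clause (~p) is unit, so p = 0.
The clause (~r) is unit, so r = 0.
The clause (~q) is unit, so q = 0.
All clauses hold; t can take either value.

p=0, q=0, r=0, s=1, t=1, u=0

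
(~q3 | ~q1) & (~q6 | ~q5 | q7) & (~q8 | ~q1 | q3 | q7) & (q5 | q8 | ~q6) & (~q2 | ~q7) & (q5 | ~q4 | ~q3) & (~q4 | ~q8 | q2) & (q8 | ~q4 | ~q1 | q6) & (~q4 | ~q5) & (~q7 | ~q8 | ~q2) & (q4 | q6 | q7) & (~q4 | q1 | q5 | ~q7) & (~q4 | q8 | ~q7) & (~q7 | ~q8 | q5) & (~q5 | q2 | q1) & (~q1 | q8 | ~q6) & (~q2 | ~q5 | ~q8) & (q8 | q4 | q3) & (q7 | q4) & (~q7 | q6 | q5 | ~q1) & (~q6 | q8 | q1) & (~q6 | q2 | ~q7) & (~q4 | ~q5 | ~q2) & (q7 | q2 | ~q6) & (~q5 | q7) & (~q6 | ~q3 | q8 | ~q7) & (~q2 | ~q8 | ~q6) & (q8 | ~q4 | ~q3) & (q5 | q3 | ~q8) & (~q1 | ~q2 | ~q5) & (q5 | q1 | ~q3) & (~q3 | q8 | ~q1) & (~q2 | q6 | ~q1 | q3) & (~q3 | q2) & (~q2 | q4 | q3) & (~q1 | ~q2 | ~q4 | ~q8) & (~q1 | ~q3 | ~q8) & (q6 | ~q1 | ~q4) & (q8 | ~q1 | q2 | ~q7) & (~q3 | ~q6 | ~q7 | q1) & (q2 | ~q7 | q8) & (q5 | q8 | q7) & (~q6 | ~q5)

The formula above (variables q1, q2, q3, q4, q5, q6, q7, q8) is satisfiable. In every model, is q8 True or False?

True

Suppose q8 = 0.
Branch on q3: set q3 = 0.
(q4) alone gives q4 = 1.
(~q5) alone gives q5 = 0.
(~q6) alone gives q6 = 0.
(~q1) alone gives q1 = 0.
(~q7) alone gives q7 = 0.
Now (q7) is unsatisfied and unit — conflict.
Undo q3 and try q3 = 1.
(~q1) alone gives q1 = 0.
(~q6) alone gives q6 = 0.
(~q4) alone gives q4 = 0.
(q7) alone gives q7 = 1.
(~q2) alone gives q2 = 0.
Now (q2) is unsatisfied and unit — conflict.
Neither q3 = 1 nor q3 = 0 works.
So every satisfying assignment has q8 = True.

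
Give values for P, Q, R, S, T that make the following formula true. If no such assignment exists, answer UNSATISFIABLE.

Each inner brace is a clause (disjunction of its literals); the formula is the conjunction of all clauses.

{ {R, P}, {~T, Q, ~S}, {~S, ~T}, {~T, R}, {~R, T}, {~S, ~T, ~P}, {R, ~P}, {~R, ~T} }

Branch on R: set R = 1.
The clause (T) is unit, so T = 1.
That conflicts with the unit clause (~T).
So R must be the other value — set R = 0.
The clause (P) is unit, so P = 1.
That conflicts with the unit clause (~P).
Both values of R lead to a conflict.

UNSATISFIABLE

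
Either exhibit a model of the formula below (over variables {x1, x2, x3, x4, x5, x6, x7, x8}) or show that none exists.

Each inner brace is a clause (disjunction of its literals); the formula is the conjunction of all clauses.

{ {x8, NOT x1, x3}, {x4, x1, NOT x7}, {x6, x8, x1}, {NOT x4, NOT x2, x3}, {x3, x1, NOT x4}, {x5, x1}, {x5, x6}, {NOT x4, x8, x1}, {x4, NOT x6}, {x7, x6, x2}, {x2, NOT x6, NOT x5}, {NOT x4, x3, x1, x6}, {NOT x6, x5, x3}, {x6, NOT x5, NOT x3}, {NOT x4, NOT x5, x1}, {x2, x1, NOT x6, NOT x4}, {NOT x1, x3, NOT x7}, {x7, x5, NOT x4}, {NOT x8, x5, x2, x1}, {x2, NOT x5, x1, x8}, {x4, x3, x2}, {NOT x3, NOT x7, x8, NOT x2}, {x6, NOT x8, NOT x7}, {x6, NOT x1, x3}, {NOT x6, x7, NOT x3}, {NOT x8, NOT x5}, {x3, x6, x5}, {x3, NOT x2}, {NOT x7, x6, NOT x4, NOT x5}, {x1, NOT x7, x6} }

x1=true,  x2=true,  x3=true,  x4=true,  x5=false,  x6=true,  x7=true,  x8=true

Case x5 = false:
The clause (x1) is unit, so x1 = true.
The clause (x6) is unit, so x6 = true.
The clause (x4) is unit, so x4 = true.
The clause (x3) is unit, so x3 = true.
The clause (x7) is unit, so x7 = true.
Case x8 = true:
No clause remains; x2 is free.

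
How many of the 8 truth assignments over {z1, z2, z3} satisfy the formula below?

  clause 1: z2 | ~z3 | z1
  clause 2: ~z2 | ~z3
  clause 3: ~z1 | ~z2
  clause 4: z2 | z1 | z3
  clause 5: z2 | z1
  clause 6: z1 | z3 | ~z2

There are 2^3 = 8 truth assignments over (z1, z2, z3).
Check each against the 6 clauses (columns in the order z1, z2, z3):
  F F F  ✗ fails (z2 | z1 | z3)
  F F T  ✗ fails (z2 | ~z3 | z1)
  F T F  ✗ fails (z1 | z3 | ~z2)
  F T T  ✗ fails (~z2 | ~z3)
  T F F  ✓ satisfies all
  T F T  ✓ satisfies all
  T T F  ✗ fails (~z1 | ~z2)
  T T T  ✗ fails (~z2 | ~z3)
2 of the 8 rows are models.

2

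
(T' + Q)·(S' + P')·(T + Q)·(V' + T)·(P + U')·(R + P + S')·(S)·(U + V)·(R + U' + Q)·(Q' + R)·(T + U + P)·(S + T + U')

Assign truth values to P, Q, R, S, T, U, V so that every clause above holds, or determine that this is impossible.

P ↦ 0,  Q ↦ 1,  R ↦ 1,  S ↦ 1,  T ↦ 1,  U ↦ 0,  V ↦ 1

The clause (S) is unit, so S = 1.
The clause (P') is unit, so P = 0.
The clause (U') is unit, so U = 0.
The clause (R) is unit, so R = 1.
The clause (V) is unit, so V = 1.
The clause (T) is unit, so T = 1.
The clause (Q) is unit, so Q = 1.
Every clause now holds.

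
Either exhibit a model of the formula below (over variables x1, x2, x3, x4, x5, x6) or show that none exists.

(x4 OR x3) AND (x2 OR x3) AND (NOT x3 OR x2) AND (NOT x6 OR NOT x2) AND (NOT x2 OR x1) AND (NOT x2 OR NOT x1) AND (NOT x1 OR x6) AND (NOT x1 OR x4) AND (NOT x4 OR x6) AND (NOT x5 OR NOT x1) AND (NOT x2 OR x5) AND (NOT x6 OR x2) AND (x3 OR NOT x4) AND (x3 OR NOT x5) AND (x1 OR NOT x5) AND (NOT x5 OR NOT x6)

Branch on x4: set x4 = true.
The clause (x6) is unit, so x6 = true.
The clause (NOT x2) is unit, so x2 = false.
But (x2) is also a unit clause — contradiction.
Undo x4 and try x4 = false.
The clause (x3) is unit, so x3 = true.
The clause (x2) is unit, so x2 = true.
The clause (NOT x6) is unit, so x6 = false.
The clause (x1) is unit, so x1 = true.
But (NOT x1) is also a unit clause — contradiction.
Neither x4 = true nor x4 = false works.

UNSATISFIABLE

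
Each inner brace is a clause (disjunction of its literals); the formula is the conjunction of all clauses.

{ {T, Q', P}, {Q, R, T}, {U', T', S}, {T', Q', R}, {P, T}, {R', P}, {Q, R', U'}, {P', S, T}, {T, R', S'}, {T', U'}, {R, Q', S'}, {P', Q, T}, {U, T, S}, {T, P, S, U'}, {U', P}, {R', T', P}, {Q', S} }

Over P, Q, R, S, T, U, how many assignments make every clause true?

There are 2^6 = 64 truth assignments over (P, Q, R, S, T, U).
Split on P. With P = 1, the clauses containing P are satisfied and P' drops from the rest; 5 of the 2^5 = 32 assignments to the other variables satisfy what remains.
With P = 0, by the same count on the reduced clause set, 2 assignments work.
Total: 5 + 2 = 7.

7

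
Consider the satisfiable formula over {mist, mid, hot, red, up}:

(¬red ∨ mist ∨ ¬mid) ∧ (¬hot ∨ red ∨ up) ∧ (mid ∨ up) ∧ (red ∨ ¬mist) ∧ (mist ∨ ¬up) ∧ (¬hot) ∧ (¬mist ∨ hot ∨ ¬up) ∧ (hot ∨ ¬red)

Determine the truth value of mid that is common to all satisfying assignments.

True

Suppose mid = False.
Unit clause (up) forces up = True.
Unit clause (mist) forces mist = True.
Unit clause (red) forces red = True.
Unit clause (¬hot) forces hot = False.
Now (hot) is unsatisfied and unit — conflict.
So every satisfying assignment has mid = True.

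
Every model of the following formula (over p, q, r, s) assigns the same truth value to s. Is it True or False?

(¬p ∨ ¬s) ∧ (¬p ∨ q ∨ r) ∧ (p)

Suppose s = True.
(¬p) alone gives p = False.
Now (p) is unsatisfied and unit — conflict.
So every satisfying assignment has s = False.

False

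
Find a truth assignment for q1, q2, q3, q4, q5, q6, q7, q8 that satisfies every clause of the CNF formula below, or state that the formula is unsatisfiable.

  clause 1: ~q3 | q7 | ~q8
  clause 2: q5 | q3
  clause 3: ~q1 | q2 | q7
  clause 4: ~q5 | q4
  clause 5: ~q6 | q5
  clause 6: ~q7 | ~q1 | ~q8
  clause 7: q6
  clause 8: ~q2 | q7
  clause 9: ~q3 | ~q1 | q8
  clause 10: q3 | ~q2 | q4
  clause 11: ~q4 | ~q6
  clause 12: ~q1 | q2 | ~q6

Unit clause (q6) forces q6 = 1.
Unit clause (q5) forces q5 = 1.
Unit clause (q4) forces q4 = 1.
But (~q4) is also a unit clause — contradiction.

UNSATISFIABLE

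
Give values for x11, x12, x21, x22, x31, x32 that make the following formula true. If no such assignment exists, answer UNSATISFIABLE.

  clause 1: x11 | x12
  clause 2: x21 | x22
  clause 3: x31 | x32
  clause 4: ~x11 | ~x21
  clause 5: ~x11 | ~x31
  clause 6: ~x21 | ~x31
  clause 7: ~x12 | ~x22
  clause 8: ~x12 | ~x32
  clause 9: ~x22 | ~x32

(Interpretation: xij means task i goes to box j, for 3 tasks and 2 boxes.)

Try x11 = 1.
(~x21) alone gives x21 = 0.
(x22) alone gives x22 = 1.
(~x31) alone gives x31 = 0.
(x32) alone gives x32 = 1.
But (~x32) is also a unit clause — contradiction.
So x11 must be the other value — set x11 = 0.
(x12) alone gives x12 = 1.
(~x22) alone gives x22 = 0.
(x21) alone gives x21 = 1.
(~x31) alone gives x31 = 0.
(x32) alone gives x32 = 1.
But (~x32) is also a unit clause — contradiction.
Both values of x11 lead to a conflict.

UNSATISFIABLE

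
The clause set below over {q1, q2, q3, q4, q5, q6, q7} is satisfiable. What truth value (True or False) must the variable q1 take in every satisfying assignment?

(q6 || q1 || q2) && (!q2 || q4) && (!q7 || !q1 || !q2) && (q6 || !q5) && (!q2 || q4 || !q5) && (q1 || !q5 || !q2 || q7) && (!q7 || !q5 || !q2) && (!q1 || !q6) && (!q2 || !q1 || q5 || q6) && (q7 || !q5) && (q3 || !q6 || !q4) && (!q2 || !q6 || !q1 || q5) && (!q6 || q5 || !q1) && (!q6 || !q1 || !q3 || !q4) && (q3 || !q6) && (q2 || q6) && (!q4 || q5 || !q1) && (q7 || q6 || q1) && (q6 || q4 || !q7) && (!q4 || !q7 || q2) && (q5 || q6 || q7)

Suppose q1 = true.
(!q6) alone gives q6 = false.
(!q5) alone gives q5 = false.
(!q2) alone gives q2 = false.
That conflicts with the unit clause (q2).
So every satisfying assignment has q1 = False.

False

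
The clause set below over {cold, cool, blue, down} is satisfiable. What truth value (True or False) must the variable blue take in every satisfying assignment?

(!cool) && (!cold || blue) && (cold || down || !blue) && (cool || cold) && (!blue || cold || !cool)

True

Suppose blue = false.
From the singleton clause (!cool), cool = false.
From the singleton clause (!cold), cold = false.
That conflicts with the unit clause (cold).
So every satisfying assignment has blue = True.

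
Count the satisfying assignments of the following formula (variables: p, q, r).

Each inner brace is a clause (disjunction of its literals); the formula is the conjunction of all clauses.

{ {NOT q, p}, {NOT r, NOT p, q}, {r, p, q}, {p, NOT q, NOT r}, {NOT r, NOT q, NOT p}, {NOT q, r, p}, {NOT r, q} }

2

There are 2^3 = 8 truth assignments over (p, q, r).
Check each against the 7 clauses (columns in the order p, q, r):
  F F F  ✗ fails (r OR p OR q)
  F F T  ✗ fails (NOT r OR q)
  F T F  ✗ fails (NOT q OR p)
  F T T  ✗ fails (NOT q OR p)
  T F F  ✓ satisfies all
  T F T  ✗ fails (NOT r OR NOT p OR q)
  T T F  ✓ satisfies all
  T T T  ✗ fails (NOT r OR NOT q OR NOT p)
2 of the 8 rows are models.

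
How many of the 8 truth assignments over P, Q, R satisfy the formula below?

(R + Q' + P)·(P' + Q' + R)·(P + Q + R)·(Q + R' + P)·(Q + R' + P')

There are 2^3 = 8 truth assignments over (P, Q, R).
Check each against the 5 clauses (columns in the order P, Q, R):
  F F F  ✗ fails (P + Q + R)
  F F T  ✗ fails (Q + R' + P)
  F T F  ✗ fails (R + Q' + P)
  F T T  ✓ satisfies all
  T F F  ✓ satisfies all
  T F T  ✗ fails (Q + R' + P')
  T T F  ✗ fails (P' + Q' + R)
  T T T  ✓ satisfies all
3 of the 8 rows are models.

3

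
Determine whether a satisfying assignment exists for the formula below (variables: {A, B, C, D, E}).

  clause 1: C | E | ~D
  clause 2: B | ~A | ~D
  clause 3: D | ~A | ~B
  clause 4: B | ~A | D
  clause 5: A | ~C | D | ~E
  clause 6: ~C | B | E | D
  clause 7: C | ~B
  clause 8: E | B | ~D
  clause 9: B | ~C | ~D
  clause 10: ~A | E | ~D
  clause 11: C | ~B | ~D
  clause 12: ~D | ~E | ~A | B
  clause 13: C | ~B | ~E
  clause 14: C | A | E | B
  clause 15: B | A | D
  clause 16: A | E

Suppose C = 0.
The clause (~B) is unit, so B = 0.
Suppose E = 1.
Suppose A = 0.
The clause (D) is unit, so D = 1.
This assignment satisfies each clause.
A satisfying assignment: A=0; B=0; C=0; D=1; E=1.

Yes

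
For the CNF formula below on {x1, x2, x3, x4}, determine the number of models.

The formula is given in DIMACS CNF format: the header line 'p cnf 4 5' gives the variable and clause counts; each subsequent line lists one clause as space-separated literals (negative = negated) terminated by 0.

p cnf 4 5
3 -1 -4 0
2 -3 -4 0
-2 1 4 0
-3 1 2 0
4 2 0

6

There are 2^4 = 16 truth assignments over (x1, x2, x3, x4).
Split on x4. With x4 = True, the clauses containing x4 are satisfied and ¬x4 drops from the rest; 4 of the 2^3 = 8 assignments to the other variables satisfy what remains.
With x4 = False, by the same count on the reduced clause set, 2 assignments work.
Total: 4 + 2 = 6.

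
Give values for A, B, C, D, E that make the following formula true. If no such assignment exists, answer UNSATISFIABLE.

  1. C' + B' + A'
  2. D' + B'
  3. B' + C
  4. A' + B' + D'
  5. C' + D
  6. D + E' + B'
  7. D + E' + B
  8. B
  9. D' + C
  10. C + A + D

From the singleton clause (B), B = 1.
From the singleton clause (D'), D = 0.
From the singleton clause (C), C = 1.
Now (C') is unsatisfied and unit — conflict.

UNSATISFIABLE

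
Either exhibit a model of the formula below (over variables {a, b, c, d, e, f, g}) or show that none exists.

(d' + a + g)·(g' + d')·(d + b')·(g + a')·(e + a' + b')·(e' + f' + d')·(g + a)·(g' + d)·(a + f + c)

Try g = 0.
From the singleton clause (a'), a = 0.
That conflicts with the unit clause (a).
Undo g and try g = 1.
From the singleton clause (d'), d = 0.
That conflicts with the unit clause (d).
Neither g = 1 nor g = 0 works.

UNSATISFIABLE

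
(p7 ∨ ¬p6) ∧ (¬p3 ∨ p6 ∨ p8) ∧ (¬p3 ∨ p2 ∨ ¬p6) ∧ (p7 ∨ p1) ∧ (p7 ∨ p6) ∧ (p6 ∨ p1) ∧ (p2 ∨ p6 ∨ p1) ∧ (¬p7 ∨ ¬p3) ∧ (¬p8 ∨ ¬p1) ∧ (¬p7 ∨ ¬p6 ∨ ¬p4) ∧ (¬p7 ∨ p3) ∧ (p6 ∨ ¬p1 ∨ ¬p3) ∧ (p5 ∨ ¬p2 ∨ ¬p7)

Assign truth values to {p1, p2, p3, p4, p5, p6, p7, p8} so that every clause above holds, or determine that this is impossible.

Case p7 = True:
(¬p3) alone gives p3 = False.
That conflicts with the unit clause (p3).
That branch fails; take p7 = False instead.
(¬p6) alone gives p6 = False.
That conflicts with the unit clause (p6).
Either choice for p7 ends in contradiction.

UNSATISFIABLE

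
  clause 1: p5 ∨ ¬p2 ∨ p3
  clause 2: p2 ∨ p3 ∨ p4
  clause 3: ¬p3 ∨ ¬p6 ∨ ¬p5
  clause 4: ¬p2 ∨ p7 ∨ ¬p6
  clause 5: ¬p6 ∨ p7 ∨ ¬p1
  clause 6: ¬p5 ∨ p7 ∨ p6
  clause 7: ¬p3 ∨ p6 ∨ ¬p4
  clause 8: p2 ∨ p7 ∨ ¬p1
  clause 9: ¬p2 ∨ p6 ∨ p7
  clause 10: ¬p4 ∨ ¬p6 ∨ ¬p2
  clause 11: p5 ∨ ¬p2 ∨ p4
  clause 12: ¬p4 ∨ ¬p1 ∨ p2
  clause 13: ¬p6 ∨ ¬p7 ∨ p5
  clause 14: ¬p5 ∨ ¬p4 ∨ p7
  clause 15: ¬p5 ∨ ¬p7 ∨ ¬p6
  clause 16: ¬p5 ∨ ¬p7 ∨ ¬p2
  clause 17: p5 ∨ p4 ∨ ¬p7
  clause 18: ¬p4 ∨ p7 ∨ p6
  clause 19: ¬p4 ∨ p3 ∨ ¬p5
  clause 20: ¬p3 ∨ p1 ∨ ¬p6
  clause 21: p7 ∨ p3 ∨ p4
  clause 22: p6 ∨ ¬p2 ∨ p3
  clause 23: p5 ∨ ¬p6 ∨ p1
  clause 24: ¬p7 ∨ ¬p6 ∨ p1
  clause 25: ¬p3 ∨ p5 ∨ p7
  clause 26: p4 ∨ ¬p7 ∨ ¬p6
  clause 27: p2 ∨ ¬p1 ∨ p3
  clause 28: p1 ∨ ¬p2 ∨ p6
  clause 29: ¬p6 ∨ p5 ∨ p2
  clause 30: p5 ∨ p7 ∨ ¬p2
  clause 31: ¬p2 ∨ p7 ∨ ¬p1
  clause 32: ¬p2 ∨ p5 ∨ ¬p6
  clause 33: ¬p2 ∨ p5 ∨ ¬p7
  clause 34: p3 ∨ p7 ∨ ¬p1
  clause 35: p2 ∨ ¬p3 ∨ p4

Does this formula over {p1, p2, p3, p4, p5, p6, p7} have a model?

Yes

Suppose p5 = False.
Suppose p2 = False.
Unit clause (¬p6) forces p6 = False.
Suppose p3 = False.
Unit clause (p4) forces p4 = True.
Unit clause (¬p1) forces p1 = False.
Unit clause (p7) forces p7 = True.
All clauses are satisfied.
A satisfying assignment: p1 ↦ False, p2 ↦ False, p3 ↦ False, p4 ↦ True, p5 ↦ False, p6 ↦ False, p7 ↦ True.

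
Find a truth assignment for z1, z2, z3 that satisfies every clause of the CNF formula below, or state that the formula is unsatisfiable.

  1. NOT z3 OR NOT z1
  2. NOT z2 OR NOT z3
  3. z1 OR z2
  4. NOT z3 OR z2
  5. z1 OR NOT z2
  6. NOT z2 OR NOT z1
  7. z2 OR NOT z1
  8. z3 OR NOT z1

UNSATISFIABLE

Branch on z3: set z3 = false.
(NOT z1) alone gives z1 = false.
(z2) alone gives z2 = true.
But (NOT z2) is also a unit clause — contradiction.
Backtrack on z3: now try z3 = true.
(NOT z1) alone gives z1 = false.
(NOT z2) alone gives z2 = false.
But (z2) is also a unit clause — contradiction.
Either choice for z3 ends in contradiction.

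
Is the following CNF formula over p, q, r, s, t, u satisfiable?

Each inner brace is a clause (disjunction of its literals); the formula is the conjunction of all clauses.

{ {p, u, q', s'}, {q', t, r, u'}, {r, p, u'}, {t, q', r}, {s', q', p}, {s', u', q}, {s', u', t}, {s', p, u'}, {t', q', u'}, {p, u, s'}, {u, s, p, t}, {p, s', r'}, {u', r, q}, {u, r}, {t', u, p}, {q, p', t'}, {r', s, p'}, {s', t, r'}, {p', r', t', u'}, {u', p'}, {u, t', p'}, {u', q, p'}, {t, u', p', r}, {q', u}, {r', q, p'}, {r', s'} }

Satisfiable

Case u = 1:
Unit clause (p') forces p = 0.
Unit clause (r) forces r = 1.
Unit clause (s') forces s = 0.
Case t = 1:
Unit clause (q') forces q = 0.
This assignment satisfies each clause.
A satisfying assignment: p: 0; q: 0; r: 1; s: 0; t: 1; u: 1.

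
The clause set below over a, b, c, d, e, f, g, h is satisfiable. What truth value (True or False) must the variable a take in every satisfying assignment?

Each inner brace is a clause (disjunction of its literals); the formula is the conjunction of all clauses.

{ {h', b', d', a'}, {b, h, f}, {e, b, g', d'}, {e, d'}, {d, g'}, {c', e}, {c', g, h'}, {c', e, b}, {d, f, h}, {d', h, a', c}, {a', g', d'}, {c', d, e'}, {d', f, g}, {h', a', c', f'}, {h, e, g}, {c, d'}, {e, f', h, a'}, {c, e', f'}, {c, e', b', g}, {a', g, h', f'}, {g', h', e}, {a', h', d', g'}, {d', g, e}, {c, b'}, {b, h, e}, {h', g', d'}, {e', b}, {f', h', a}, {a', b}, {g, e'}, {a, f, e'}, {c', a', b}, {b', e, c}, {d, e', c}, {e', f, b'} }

Suppose a = 1.
(b) alone gives b = 1.
(c) alone gives c = 1.
(e) alone gives e = 1.
(d) alone gives d = 1.
(h') alone gives h = 0.
(g') alone gives g = 0.
Now (g) is unsatisfied and unit — conflict.
So every satisfying assignment has a = False.

False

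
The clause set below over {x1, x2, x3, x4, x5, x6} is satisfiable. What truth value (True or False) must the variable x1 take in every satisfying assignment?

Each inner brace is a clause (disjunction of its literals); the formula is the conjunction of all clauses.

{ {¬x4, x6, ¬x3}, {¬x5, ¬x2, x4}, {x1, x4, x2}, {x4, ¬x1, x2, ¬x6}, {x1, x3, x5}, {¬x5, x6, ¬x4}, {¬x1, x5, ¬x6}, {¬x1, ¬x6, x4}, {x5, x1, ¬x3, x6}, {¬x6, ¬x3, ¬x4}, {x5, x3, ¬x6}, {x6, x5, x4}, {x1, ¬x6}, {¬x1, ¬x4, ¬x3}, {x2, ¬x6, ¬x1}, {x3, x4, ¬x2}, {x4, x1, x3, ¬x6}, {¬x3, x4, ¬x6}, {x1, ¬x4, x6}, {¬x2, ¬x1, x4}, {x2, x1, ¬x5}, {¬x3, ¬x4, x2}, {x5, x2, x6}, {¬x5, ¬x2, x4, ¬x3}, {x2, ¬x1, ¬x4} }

True

Suppose x1 = False.
The clause (¬x6) is unit, so x6 = False.
The clause (¬x4) is unit, so x4 = False.
The clause (x2) is unit, so x2 = True.
The clause (¬x5) is unit, so x5 = False.
But (x5) is also a unit clause — contradiction.
So every satisfying assignment has x1 = True.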